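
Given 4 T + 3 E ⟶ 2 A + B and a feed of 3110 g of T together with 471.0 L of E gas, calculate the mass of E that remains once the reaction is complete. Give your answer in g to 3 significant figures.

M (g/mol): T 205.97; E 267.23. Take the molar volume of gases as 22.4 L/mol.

2590 g

n(T) = 3110 / 205.97 = 15.10 mol
n(E) = 471.0 / 22.4 = 21.03 mol
n/ν for T = 15.10/4 = 3.775
n/ν for E = 21.03/3 = 7.010
Smallest n/ν is T → limiting reagent.
E consumed = (3/4) × 15.10 = 11.33 mol
E remaining = 21.03 − 11.33 = 9.700 mol
mass = 9.700 × 267.23 = 2592 g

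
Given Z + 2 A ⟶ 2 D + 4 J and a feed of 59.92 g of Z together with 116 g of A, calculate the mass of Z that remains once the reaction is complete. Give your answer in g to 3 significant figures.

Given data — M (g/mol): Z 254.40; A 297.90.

n(Z) = 59.92 / 254.40 = 0.2355 mol
n(A) = 116.0 / 297.90 = 0.3894 mol
n/ν → Z: 0.2355, A: 0.1947; A is limiting.
Z consumed = (1/2) × 0.3894 = 0.1947 mol
Z remaining = 0.2355 − 0.1947 = 0.04080 mol
mass = 0.04080 × 254.40 = 10.38 g

10.4 g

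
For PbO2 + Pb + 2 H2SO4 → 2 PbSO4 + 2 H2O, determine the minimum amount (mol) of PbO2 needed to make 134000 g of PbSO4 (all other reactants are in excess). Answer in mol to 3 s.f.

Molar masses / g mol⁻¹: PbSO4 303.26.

n(PbSO4) = 134000 / 303.26 = 441.9 mol
n(PbO2) = (1/2) × 441.9 = 221.0 mol

221 mol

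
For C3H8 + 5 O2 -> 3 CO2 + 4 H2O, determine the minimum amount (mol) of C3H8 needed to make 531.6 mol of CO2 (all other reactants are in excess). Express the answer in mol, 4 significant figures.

177.2 mol

n(CO2) = 531.6 mol
n(C3H8) = (1/3) × 531.6 = 177.2 mol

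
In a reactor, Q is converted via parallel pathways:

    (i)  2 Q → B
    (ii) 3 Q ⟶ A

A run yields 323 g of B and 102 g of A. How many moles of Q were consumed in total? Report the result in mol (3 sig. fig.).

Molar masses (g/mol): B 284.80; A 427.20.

2.98 mol

n(B) = 323 / 284.80 = 1.134 mol
n(A) = 102 / 427.20 = 0.2388 mol
n(Q) via (i) = (2/1)×1.134 = 2.268 mol
n(Q) via (ii) = (3/1)×0.2388 = 0.7164 mol
total n(Q) = 2.268 + 0.7164 = 2.984 mol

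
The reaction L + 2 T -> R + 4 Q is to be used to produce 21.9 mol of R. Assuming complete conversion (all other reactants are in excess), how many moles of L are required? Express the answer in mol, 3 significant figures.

n(R) = 21.90 mol
n(L) = (1/1) × 21.90 = 21.90 mol

21.9 mol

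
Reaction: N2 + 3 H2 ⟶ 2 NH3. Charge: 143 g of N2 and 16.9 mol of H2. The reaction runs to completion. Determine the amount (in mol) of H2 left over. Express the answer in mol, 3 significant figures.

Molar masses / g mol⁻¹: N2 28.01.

n(N2) = 143.0 / 28.01 = 5.105 mol
n(H2) = 16.90 mol
n/ν for N2 = 5.105/1 = 5.105
n/ν for H2 = 16.90/3 = 5.633
Smallest n/ν is N2 → limiting reagent.
H2 consumed = (3/1) × 5.105 = 15.32 mol
H2 remaining = 16.90 − 15.32 = 1.580 mol

1.58 mol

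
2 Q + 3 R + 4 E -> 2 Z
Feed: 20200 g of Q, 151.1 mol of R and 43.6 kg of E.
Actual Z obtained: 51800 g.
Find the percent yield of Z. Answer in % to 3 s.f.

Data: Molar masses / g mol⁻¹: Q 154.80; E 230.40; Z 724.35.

75.6 %

n(Q) = 20200 / 154.80 = 130.5 mol
n(R) = 151.1 mol
n(E) = 43.60×1000 / 230.40 = 189.2 mol
n/ν for Q = 130.5/2 = 65.25
n/ν for R = 151.1/3 = 50.37
n/ν for E = 189.2/4 = 47.30
Smallest n/ν is E → limiting reagent.
theoretical n(Z) = (2/4) × 189.2 = 94.60 mol → 68520 g
% yield = 51800 / 68520 × 100 = 75.60 %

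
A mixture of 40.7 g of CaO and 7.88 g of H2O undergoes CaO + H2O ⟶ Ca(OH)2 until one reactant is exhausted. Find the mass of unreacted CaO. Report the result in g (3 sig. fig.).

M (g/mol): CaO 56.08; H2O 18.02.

n(CaO) = 40.70 / 56.08 = 0.7257 mol
n(H2O) = 7.880 / 18.02 = 0.4373 mol
n/ν for CaO = 0.7257/1 = 0.7257
n/ν for H2O = 0.4373/1 = 0.4373
Smallest n/ν is H2O → limiting reagent.
CaO consumed = (1/1) × 0.4373 = 0.4373 mol
CaO remaining = 0.7257 − 0.4373 = 0.2884 mol
mass = 0.2884 × 56.08 = 16.17 g

16.2 g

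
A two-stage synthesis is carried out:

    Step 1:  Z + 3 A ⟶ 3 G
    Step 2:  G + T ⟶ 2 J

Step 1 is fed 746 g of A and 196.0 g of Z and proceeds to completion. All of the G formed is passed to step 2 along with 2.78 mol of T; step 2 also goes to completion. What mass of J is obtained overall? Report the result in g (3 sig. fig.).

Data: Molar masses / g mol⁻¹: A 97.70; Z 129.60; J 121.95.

678 g

Step 1:
n(A) = 746.0 / 97.70 = 7.636 mol
n(Z) = 196.0 / 129.60 = 1.512 mol
n/ν for A = 7.636/3 = 2.545
n/ν for Z = 1.512/1 = 1.512
Smallest n/ν is Z → limiting reagent.
n(G) produced = (3/1) × 1.512 = 4.536 mol
Step 2:
n(G) available = 4.536 mol
n(T) = 2.780 mol
n/ν for G = 4.536/1 = 4.536
n/ν for T = 2.780/1 = 2.780
Smallest n/ν is T → limiting reagent.
n(J) = (2/1) × 2.780 = 5.560 mol
mass = 5.560 × 121.95 = 678.0 g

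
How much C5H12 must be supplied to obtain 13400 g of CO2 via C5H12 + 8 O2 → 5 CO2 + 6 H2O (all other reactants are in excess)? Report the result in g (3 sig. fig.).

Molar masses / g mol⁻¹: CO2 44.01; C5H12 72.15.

4390 g

n(CO2) = 13400 / 44.01 = 304.5 mol
n(C5H12) = (1/5) × 304.5 = 60.90 mol
mass = 60.90 × 72.15 = 4394 g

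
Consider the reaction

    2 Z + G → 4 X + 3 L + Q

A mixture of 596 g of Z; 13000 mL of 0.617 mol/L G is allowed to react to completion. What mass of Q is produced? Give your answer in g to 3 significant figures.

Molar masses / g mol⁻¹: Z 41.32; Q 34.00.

245 g

n(Z) = 596.0 / 41.32 = 14.42 mol
n(G) = 0.617 × 13000/1000 = 8.021 mol
n/ν for Z = 14.42/2 = 7.210
n/ν for G = 8.021/1 = 8.021
Smallest n/ν is Z → limiting reagent.
n(Q) = (1/2) × 14.42 = 7.210 mol
mass = 7.210 × 34.00 = 245.1 g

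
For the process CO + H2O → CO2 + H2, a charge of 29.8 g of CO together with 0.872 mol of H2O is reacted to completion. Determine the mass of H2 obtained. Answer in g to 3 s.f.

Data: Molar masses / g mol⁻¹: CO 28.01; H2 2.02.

n(CO) = 29.80 / 28.01 = 1.064 mol
n(H2O) = 0.8720 mol
n/ν → CO: 1.064, H2O: 0.8720; H2O is limiting.
n(H2) = (1/1) × 0.8720 = 0.8720 mol
mass = 0.8720 × 2.02 = 1.761 g

1.76 g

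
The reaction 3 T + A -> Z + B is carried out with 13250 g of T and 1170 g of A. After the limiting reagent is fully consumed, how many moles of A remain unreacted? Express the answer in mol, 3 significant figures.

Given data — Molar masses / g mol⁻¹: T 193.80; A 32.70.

n(T) = 13250 / 193.80 = 68.37 mol
n(A) = 1170 / 32.70 = 35.78 mol
n/ν for T = 68.37/3 = 22.79
n/ν for A = 35.78/1 = 35.78
Smallest n/ν is T → limiting reagent.
A consumed = (1/3) × 68.37 = 22.79 mol
A remaining = 35.78 − 22.79 = 12.99 mol

13.0 mol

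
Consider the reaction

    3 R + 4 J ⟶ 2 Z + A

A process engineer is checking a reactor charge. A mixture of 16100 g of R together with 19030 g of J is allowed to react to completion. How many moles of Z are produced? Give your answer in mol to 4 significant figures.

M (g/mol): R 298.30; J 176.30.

35.98 mol

n(R) = 16100 / 298.30 = 53.97 mol
n(J) = 19030 / 176.30 = 107.9 mol
n/ν for R = 53.97/3 = 17.99
n/ν for J = 107.9/4 = 26.98
Smallest n/ν is R → limiting reagent.
n(Z) = (2/3) × 53.97 = 35.98 mol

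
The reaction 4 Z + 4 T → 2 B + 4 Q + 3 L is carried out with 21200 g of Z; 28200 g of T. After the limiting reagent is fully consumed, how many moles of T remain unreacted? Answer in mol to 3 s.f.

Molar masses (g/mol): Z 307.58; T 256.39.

41.1 mol

n(Z) = 21200 / 307.58 = 68.93 mol
n(T) = 28200 / 256.39 = 110.0 mol
n/ν for Z = 68.93/4 = 17.23
n/ν for T = 110.0/4 = 27.50
Smallest n/ν is Z → limiting reagent.
T consumed = (4/4) × 68.93 = 68.93 mol
T remaining = 110.0 − 68.93 = 41.07 mol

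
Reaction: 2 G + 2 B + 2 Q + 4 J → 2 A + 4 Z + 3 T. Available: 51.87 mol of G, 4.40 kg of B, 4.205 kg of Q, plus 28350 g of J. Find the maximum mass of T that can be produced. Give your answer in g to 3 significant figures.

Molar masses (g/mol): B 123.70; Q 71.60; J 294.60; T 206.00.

11000 g

n(G) = 51.87 mol
n(B) = 4.400×1000 / 123.70 = 35.57 mol
n(Q) = 4.205×1000 / 71.60 = 58.73 mol
n(J) = 28350 / 294.60 = 96.23 mol
n/ν for G = 51.87/2 = 25.94
n/ν for B = 35.57/2 = 17.79
n/ν for Q = 58.73/2 = 29.37
n/ν for J = 96.23/4 = 24.06
Smallest n/ν is B → limiting reagent.
n(T) = (3/2) × 35.57 = 53.36 mol
mass = 53.36 × 206.00 = 10990 g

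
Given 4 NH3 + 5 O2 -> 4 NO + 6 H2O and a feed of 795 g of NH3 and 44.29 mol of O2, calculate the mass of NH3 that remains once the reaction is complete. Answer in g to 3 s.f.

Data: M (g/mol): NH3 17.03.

n(NH3) = 795.0 / 17.03 = 46.68 mol
n(O2) = 44.29 mol
n/ν → NH3: 11.67, O2: 8.858; O2 is limiting.
NH3 consumed = (4/5) × 44.29 = 35.43 mol
NH3 remaining = 46.68 − 35.43 = 11.25 mol
mass = 11.25 × 17.03 = 191.6 g

192 g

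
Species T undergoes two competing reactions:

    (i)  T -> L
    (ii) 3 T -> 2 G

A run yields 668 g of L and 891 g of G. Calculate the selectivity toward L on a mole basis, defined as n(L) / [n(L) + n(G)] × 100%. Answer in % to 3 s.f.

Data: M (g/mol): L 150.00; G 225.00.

52.9 %

n(L) = 668 / 150.00 = 4.453 mol
n(G) = 891 / 225.00 = 3.960 mol
selectivity = 4.453/(4.453+3.960) × 100 = 52.93 %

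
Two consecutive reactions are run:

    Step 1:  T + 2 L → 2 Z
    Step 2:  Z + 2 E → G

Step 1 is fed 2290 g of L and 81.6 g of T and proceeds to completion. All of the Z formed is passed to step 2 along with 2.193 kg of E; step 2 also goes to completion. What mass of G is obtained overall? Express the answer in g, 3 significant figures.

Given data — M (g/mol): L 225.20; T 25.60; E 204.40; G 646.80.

Step 1:
n(L) = 2290 / 225.20 = 10.17 mol
n(T) = 81.60 / 25.60 = 3.188 mol
n/ν for L = 10.17/2 = 5.085
n/ν for T = 3.188/1 = 3.188
Smallest n/ν is T → limiting reagent.
n(Z) produced = (2/1) × 3.188 = 6.376 mol
Step 2:
n(Z) available = 6.376 mol
n(E) = 2.193×1000 / 204.40 = 10.73 mol
n/ν for Z = 6.376/1 = 6.376
n/ν for E = 10.73/2 = 5.365
Smallest n/ν is E → limiting reagent.
n(G) = (1/2) × 10.73 = 5.365 mol
mass = 5.365 × 646.80 = 3470 g

3470 g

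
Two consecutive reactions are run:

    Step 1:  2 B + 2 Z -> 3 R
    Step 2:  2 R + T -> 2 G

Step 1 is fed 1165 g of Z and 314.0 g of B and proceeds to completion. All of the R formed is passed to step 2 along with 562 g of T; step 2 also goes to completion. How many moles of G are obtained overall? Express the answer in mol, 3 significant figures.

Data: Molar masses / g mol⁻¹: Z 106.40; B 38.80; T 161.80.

Step 1:
n(Z) = 1165 / 106.40 = 10.95 mol
n(B) = 314.0 / 38.80 = 8.093 mol
n/ν for Z = 10.95/2 = 5.475
n/ν for B = 8.093/2 = 4.047
Smallest n/ν is B → limiting reagent.
n(R) produced = (3/2) × 8.093 = 12.14 mol
Step 2:
n(R) available = 12.14 mol
n(T) = 562.0 / 161.80 = 3.473 mol
n/ν for R = 12.14/2 = 6.070
n/ν for T = 3.473/1 = 3.473
Smallest n/ν is T → limiting reagent.
n(G) = (2/1) × 3.473 = 6.946 mol

6.95 mol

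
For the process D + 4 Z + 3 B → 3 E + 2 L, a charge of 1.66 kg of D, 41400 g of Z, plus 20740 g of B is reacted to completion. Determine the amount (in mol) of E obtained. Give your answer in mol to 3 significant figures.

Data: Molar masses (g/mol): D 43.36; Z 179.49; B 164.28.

n(D) = 1.660×1000 / 43.36 = 38.28 mol
n(Z) = 41400 / 179.49 = 230.7 mol
n(B) = 20740 / 164.28 = 126.2 mol
n/ν for D = 38.28/1 = 38.28
n/ν for Z = 230.7/4 = 57.68
n/ν for B = 126.2/3 = 42.07
Smallest n/ν is D → limiting reagent.
n(E) = (3/1) × 38.28 = 114.8 mol

115 mol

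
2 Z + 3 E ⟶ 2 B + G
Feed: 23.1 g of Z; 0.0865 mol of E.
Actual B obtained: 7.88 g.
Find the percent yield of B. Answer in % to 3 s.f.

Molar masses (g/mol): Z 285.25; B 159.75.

85.5 %

n(Z) = 23.10 / 285.25 = 0.08098 mol
n(E) = 0.08650 mol
n/ν → Z: 0.04049, E: 0.02883; E is limiting.
theoretical n(B) = (2/3) × 0.08650 = 0.05767 mol → 9.213 g
% yield = 7.88 / 9.213 × 100 = 85.53 %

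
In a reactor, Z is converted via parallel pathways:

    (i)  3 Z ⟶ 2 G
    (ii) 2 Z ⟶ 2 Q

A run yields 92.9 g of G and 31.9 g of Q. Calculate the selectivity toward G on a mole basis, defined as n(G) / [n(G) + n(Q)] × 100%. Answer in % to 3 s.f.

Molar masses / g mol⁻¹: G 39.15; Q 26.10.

n(G) = 92.9 / 39.15 = 2.373 mol
n(Q) = 31.9 / 26.10 = 1.222 mol
selectivity = 2.373/(2.373+1.222) × 100 = 66.01 %

66.0 %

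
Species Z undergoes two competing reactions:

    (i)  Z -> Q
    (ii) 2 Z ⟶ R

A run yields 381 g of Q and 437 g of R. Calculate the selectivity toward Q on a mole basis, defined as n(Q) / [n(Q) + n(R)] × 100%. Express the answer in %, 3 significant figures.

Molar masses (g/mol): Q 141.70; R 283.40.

n(Q) = 381 / 141.70 = 2.689 mol
n(R) = 437 / 283.40 = 1.542 mol
selectivity = 2.689/(2.689+1.542) × 100 = 63.55 %

63.6 %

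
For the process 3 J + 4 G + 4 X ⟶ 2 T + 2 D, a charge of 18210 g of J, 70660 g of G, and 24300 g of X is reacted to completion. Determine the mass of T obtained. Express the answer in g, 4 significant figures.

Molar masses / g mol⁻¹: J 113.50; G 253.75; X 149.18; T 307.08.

25010 g

n(J) = 18210 / 113.50 = 160.4 mol
n(G) = 70660 / 253.75 = 278.5 mol
n(X) = 24300 / 149.18 = 162.9 mol
n/ν for J = 160.4/3 = 53.47
n/ν for G = 278.5/4 = 69.63
n/ν for X = 162.9/4 = 40.73
Smallest n/ν is X → limiting reagent.
n(T) = (2/4) × 162.9 = 81.45 mol
mass = 81.45 × 307.08 = 25010 g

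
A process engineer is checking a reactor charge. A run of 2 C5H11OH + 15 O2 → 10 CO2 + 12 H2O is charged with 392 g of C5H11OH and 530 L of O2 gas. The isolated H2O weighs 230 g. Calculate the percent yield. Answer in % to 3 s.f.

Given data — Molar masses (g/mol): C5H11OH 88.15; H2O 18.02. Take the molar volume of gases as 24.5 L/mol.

n(C5H11OH) = 392.0 / 88.15 = 4.447 mol
n(O2) = 530.0 / 24.5 = 21.63 mol
n/ν → C5H11OH: 2.224, O2: 1.442; O2 is limiting.
theoretical n(H2O) = (12/15) × 21.63 = 17.30 mol → 311.7 g
% yield = 230 / 311.7 × 100 = 73.79 %

73.8 %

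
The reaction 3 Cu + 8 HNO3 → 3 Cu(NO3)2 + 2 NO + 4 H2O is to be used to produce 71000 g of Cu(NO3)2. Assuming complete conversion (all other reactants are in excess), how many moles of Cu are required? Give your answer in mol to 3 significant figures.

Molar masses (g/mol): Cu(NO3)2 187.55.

n(Cu(NO3)2) = 71000 / 187.55 = 378.6 mol
n(Cu) = (3/3) × 378.6 = 378.6 mol

379 mol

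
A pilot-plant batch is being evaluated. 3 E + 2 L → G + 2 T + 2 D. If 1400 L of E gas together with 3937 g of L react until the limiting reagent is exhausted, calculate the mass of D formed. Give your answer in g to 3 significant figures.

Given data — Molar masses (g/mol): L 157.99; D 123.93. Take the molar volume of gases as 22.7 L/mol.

3090 g

n(E) = 1400 / 22.7 = 61.67 mol
n(L) = 3937 / 157.99 = 24.92 mol
n/ν for E = 61.67/3 = 20.56
n/ν for L = 24.92/2 = 12.46
Smallest n/ν is L → limiting reagent.
n(D) = (2/2) × 24.92 = 24.92 mol
mass = 24.92 × 123.93 = 3088 g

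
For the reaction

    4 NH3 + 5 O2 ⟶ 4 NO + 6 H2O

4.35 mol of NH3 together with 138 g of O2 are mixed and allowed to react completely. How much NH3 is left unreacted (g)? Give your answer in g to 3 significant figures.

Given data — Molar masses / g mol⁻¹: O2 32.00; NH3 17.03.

n(NH3) = 4.350 mol
n(O2) = 138.0 / 32.00 = 4.313 mol
n/ν for NH3 = 4.350/4 = 1.088
n/ν for O2 = 4.313/5 = 0.8626
Smallest n/ν is O2 → limiting reagent.
NH3 consumed = (4/5) × 4.313 = 3.450 mol
NH3 remaining = 4.350 − 3.450 = 0.9000 mol
mass = 0.9000 × 17.03 = 15.33 g

15.3 g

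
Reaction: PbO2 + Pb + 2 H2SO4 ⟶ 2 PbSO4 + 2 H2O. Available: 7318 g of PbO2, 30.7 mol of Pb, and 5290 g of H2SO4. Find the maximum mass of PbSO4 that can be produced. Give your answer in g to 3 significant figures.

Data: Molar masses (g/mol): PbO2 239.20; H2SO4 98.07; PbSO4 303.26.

16400 g

n(PbO2) = 7318 / 239.20 = 30.59 mol
n(Pb) = 30.70 mol
n(H2SO4) = 5290 / 98.07 = 53.94 mol
n/ν for PbO2 = 30.59/1 = 30.59
n/ν for Pb = 30.70/1 = 30.70
n/ν for H2SO4 = 53.94/2 = 26.97
Smallest n/ν is H2SO4 → limiting reagent.
n(PbSO4) = (2/2) × 53.94 = 53.94 mol
mass = 53.94 × 303.26 = 16360 g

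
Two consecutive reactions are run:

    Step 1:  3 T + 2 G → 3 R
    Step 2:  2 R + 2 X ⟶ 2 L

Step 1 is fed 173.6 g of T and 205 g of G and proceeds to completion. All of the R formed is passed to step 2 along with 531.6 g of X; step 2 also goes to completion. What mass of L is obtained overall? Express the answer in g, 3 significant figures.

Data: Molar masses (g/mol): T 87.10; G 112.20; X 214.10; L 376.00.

749 g

Step 1:
n(T) = 173.6 / 87.10 = 1.993 mol
n(G) = 205.0 / 112.20 = 1.827 mol
n/ν → T: 0.6643, G: 0.9135; T is limiting.
n(R) produced = (3/3) × 1.993 = 1.993 mol
Step 2:
n(R) available = 1.993 mol
n(X) = 531.6 / 214.10 = 2.483 mol
n/ν → R: 0.9965, X: 1.242; R is limiting.
n(L) = (2/2) × 1.993 = 1.993 mol
mass = 1.993 × 376.00 = 749.4 g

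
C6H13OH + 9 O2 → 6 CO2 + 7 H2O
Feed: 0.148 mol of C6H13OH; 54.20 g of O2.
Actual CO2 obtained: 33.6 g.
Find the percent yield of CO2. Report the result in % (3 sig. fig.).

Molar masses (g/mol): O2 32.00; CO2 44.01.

n(C6H13OH) = 0.1480 mol
n(O2) = 54.20 / 32.00 = 1.694 mol
n/ν for C6H13OH = 0.1480/1 = 0.1480
n/ν for O2 = 1.694/9 = 0.1882
Smallest n/ν is C6H13OH → limiting reagent.
theoretical n(CO2) = (6/1) × 0.1480 = 0.8880 mol → 39.08 g
% yield = 33.6 / 39.08 × 100 = 85.98 %

86.0 %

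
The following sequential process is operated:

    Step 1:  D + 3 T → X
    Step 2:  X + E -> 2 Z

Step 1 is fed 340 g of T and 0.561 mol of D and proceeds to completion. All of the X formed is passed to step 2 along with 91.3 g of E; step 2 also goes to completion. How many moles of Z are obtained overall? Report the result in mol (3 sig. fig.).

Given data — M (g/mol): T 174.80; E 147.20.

1.12 mol

Step 1:
n(T) = 340.0 / 174.80 = 1.945 mol
n(D) = 0.5610 mol
n/ν → T: 0.6483, D: 0.5610; D is limiting.
n(X) produced = (1/1) × 0.5610 = 0.5610 mol
Step 2:
n(X) available = 0.5610 mol
n(E) = 91.30 / 147.20 = 0.6202 mol
n/ν → X: 0.5610, E: 0.6202; X is limiting.
n(Z) = (2/1) × 0.5610 = 1.122 mol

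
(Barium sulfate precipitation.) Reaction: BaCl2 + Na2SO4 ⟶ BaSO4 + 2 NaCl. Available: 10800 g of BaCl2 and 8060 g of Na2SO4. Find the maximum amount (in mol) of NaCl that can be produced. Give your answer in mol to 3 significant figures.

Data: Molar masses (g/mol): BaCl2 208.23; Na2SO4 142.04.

104 mol

n(BaCl2) = 10800 / 208.23 = 51.87 mol
n(Na2SO4) = 8060 / 142.04 = 56.74 mol
n/ν for BaCl2 = 51.87/1 = 51.87
n/ν for Na2SO4 = 56.74/1 = 56.74
Smallest n/ν is BaCl2 → limiting reagent.
n(NaCl) = (2/1) × 51.87 = 103.7 mol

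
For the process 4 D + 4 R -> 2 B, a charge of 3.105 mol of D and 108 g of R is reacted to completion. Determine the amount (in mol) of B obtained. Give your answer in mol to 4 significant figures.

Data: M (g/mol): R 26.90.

1.553 mol

n(D) = 3.105 mol
n(R) = 108.0 / 26.90 = 4.015 mol
n/ν for D = 3.105/4 = 0.7763
n/ν for R = 4.015/4 = 1.004
Smallest n/ν is D → limiting reagent.
n(B) = (2/4) × 3.105 = 1.553 mol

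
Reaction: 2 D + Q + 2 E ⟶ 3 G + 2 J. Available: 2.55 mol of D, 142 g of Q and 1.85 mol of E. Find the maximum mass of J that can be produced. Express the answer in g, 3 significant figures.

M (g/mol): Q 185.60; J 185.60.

n(D) = 2.550 mol
n(Q) = 142.0 / 185.60 = 0.7651 mol
n(E) = 1.850 mol
n/ν for D = 2.550/2 = 1.275
n/ν for Q = 0.7651/1 = 0.7651
n/ν for E = 1.850/2 = 0.9250
Smallest n/ν is Q → limiting reagent.
n(J) = (2/1) × 0.7651 = 1.530 mol
mass = 1.530 × 185.60 = 284.0 g

284 g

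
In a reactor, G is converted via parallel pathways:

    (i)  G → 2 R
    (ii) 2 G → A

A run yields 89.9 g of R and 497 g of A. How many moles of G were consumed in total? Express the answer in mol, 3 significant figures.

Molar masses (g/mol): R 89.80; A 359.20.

n(R) = 89.9 / 89.80 = 1.001 mol
n(A) = 497 / 359.20 = 1.384 mol
n(G) via (i) = (1/2)×1.001 = 0.5005 mol
n(G) via (ii) = (2/1)×1.384 = 2.768 mol
total n(G) = 0.5005 + 2.768 = 3.269 mol

3.27 mol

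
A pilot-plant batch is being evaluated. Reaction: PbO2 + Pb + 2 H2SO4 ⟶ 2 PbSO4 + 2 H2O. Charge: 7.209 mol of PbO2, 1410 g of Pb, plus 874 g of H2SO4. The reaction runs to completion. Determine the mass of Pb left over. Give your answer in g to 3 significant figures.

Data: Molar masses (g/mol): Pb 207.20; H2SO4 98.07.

n(PbO2) = 7.209 mol
n(Pb) = 1410 / 207.20 = 6.805 mol
n(H2SO4) = 874.0 / 98.07 = 8.912 mol
n/ν for PbO2 = 7.209/1 = 7.209
n/ν for Pb = 6.805/1 = 6.805
n/ν for H2SO4 = 8.912/2 = 4.456
Smallest n/ν is H2SO4 → limiting reagent.
Pb consumed = (1/2) × 8.912 = 4.456 mol
Pb remaining = 6.805 − 4.456 = 2.349 mol
mass = 2.349 × 207.20 = 486.7 g

487 g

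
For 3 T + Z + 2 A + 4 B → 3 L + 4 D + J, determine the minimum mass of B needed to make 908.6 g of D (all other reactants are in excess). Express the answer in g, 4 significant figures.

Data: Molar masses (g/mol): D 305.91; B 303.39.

n(D) = 908.6 / 305.91 = 2.970 mol
n(B) = (4/4) × 2.970 = 2.970 mol
mass = 2.970 × 303.39 = 901.1 g

901.1 g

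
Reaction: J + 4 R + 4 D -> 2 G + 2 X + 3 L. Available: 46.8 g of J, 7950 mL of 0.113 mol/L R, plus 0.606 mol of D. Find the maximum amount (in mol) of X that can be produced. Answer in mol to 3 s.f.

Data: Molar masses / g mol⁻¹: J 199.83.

n(J) = 46.80 / 199.83 = 0.2342 mol
n(R) = 0.113 × 7950/1000 = 0.8984 mol
n(D) = 0.6060 mol
n/ν → J: 0.2342, R: 0.2246, D: 0.1515; D is limiting.
n(X) = (2/4) × 0.6060 = 0.3030 mol

0.303 mol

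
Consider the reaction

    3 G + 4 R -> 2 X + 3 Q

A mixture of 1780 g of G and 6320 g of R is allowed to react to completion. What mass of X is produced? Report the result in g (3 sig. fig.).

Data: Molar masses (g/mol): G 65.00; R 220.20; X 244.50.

3510 g

n(G) = 1780 / 65.00 = 27.38 mol
n(R) = 6320 / 220.20 = 28.70 mol
n/ν for G = 27.38/3 = 9.127
n/ν for R = 28.70/4 = 7.175
Smallest n/ν is R → limiting reagent.
n(X) = (2/4) × 28.70 = 14.35 mol
mass = 14.35 × 244.50 = 3509 g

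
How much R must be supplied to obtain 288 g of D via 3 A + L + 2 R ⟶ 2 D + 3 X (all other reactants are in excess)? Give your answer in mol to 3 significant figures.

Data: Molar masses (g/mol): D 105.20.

n(D) = 288 / 105.20 = 2.738 mol
n(R) = (2/2) × 2.738 = 2.738 mol

2.74 mol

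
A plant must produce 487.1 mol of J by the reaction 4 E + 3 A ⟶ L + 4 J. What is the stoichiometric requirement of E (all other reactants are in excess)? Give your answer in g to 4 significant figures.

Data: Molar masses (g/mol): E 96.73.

47120 g

n(J) = 487.1 mol
n(E) = (4/4) × 487.1 = 487.1 mol
mass = 487.1 × 96.73 = 47120 g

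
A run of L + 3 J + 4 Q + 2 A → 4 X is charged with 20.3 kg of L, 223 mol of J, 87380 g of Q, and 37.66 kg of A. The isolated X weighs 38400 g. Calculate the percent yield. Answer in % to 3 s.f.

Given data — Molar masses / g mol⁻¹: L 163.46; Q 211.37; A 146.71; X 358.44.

36.0 %

n(L) = 20.30×1000 / 163.46 = 124.2 mol
n(J) = 223.0 mol
n(Q) = 87380 / 211.37 = 413.4 mol
n(A) = 37.66×1000 / 146.71 = 256.7 mol
n/ν for L = 124.2/1 = 124.2
n/ν for J = 223.0/3 = 74.33
n/ν for Q = 413.4/4 = 103.4
n/ν for A = 256.7/2 = 128.4
Smallest n/ν is J → limiting reagent.
theoretical n(X) = (4/3) × 223.0 = 297.3 mol → 106600 g
% yield = 38400 / 106600 × 100 = 36.02 %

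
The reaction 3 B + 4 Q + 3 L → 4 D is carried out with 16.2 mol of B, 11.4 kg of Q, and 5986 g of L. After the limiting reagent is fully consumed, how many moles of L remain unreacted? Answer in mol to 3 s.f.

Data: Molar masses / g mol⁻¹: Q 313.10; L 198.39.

14.0 mol

n(B) = 16.20 mol
n(Q) = 11.40×1000 / 313.10 = 36.41 mol
n(L) = 5986 / 198.39 = 30.17 mol
n/ν → B: 5.400, Q: 9.103, L: 10.06; B is limiting.
L consumed = (3/3) × 16.20 = 16.20 mol
L remaining = 30.17 − 16.20 = 13.97 mol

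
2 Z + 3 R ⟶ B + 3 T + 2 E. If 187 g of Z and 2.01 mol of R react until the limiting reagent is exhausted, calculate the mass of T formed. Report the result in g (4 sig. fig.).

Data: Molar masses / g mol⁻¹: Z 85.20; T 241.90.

n(Z) = 187.0 / 85.20 = 2.195 mol
n(R) = 2.010 mol
n/ν for Z = 2.195/2 = 1.098
n/ν for R = 2.010/3 = 0.6700
Smallest n/ν is R → limiting reagent.
n(T) = (3/3) × 2.010 = 2.010 mol
mass = 2.010 × 241.90 = 486.2 g

486.2 g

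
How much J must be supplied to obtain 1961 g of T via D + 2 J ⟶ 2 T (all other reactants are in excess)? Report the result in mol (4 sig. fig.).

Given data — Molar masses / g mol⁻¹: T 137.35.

n(T) = 1961 / 137.35 = 14.28 mol
n(J) = (2/2) × 14.28 = 14.28 mol

14.28 mol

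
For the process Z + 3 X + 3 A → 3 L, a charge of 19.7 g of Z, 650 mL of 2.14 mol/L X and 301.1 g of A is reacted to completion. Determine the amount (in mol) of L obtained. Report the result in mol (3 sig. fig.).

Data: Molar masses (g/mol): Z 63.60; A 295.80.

0.929 mol

n(Z) = 19.70 / 63.60 = 0.3097 mol
n(X) = 2.14 × 650.0/1000 = 1.391 mol
n(A) = 301.1 / 295.80 = 1.018 mol
n/ν for Z = 0.3097/1 = 0.3097
n/ν for X = 1.391/3 = 0.4637
n/ν for A = 1.018/3 = 0.3393
Smallest n/ν is Z → limiting reagent.
n(L) = (3/1) × 0.3097 = 0.9291 mol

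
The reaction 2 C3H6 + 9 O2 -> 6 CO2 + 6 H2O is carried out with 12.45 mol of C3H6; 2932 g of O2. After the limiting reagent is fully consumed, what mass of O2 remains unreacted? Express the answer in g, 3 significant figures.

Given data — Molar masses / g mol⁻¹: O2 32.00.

n(C3H6) = 12.45 mol
n(O2) = 2932 / 32.00 = 91.63 mol
n/ν → C3H6: 6.225, O2: 10.18; C3H6 is limiting.
O2 consumed = (9/2) × 12.45 = 56.03 mol
O2 remaining = 91.63 − 56.03 = 35.60 mol
mass = 35.60 × 32.00 = 1139 g

1140 g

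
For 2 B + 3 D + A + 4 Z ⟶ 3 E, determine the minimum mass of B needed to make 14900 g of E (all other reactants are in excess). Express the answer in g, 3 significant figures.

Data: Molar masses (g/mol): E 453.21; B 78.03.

n(E) = 14900 / 453.21 = 32.88 mol
n(B) = (2/3) × 32.88 = 21.92 mol
mass = 21.92 × 78.03 = 1710 g

1710 g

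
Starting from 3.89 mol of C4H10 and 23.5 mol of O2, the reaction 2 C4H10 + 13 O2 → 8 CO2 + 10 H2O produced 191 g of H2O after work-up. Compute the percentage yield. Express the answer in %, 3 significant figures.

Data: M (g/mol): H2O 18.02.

n(C4H10) = 3.890 mol
n(O2) = 23.50 mol
n/ν for C4H10 = 3.890/2 = 1.945
n/ν for O2 = 23.50/13 = 1.808
Smallest n/ν is O2 → limiting reagent.
theoretical n(H2O) = (10/13) × 23.50 = 18.08 mol → 325.8 g
% yield = 191 / 325.8 × 100 = 58.62 %

58.6 %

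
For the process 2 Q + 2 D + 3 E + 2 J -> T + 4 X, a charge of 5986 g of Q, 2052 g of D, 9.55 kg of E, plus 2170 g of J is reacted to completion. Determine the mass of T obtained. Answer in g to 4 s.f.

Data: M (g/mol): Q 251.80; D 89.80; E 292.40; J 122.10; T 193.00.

n(Q) = 5986 / 251.80 = 23.77 mol
n(D) = 2052 / 89.80 = 22.85 mol
n(E) = 9.550×1000 / 292.40 = 32.66 mol
n(J) = 2170 / 122.10 = 17.77 mol
n/ν → Q: 11.89, D: 11.43, E: 10.89, J: 8.885; J is limiting.
n(T) = (1/2) × 17.77 = 8.885 mol
mass = 8.885 × 193.00 = 1715 g

1715 g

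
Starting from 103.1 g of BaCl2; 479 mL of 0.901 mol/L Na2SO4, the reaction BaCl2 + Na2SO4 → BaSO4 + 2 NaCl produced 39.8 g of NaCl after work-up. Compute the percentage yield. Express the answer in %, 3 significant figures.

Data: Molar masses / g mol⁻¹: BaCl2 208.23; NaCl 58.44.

78.9 %

n(BaCl2) = 103.1 / 208.23 = 0.4951 mol
n(Na2SO4) = 0.901 × 479.0/1000 = 0.4316 mol
n/ν for BaCl2 = 0.4951/1 = 0.4951
n/ν for Na2SO4 = 0.4316/1 = 0.4316
Smallest n/ν is Na2SO4 → limiting reagent.
theoretical n(NaCl) = (2/1) × 0.4316 = 0.8632 mol → 50.45 g
% yield = 39.8 / 50.45 × 100 = 78.89 %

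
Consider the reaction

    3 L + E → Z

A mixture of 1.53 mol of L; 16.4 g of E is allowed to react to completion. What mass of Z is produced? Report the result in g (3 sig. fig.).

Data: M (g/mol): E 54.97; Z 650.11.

n(L) = 1.530 mol
n(E) = 16.40 / 54.97 = 0.2983 mol
n/ν for L = 1.530/3 = 0.5100
n/ν for E = 0.2983/1 = 0.2983
Smallest n/ν is E → limiting reagent.
n(Z) = (1/1) × 0.2983 = 0.2983 mol
mass = 0.2983 × 650.11 = 193.9 g

194 g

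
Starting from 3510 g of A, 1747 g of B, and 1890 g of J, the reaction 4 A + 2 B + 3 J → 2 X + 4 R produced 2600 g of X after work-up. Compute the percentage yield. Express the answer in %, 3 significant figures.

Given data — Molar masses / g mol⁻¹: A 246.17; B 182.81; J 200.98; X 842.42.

49.2 %

n(A) = 3510 / 246.17 = 14.26 mol
n(B) = 1747 / 182.81 = 9.556 mol
n(J) = 1890 / 200.98 = 9.404 mol
n/ν for A = 14.26/4 = 3.565
n/ν for B = 9.556/2 = 4.778
n/ν for J = 9.404/3 = 3.135
Smallest n/ν is J → limiting reagent.
theoretical n(X) = (2/3) × 9.404 = 6.269 mol → 5281 g
% yield = 2600 / 5281 × 100 = 49.23 %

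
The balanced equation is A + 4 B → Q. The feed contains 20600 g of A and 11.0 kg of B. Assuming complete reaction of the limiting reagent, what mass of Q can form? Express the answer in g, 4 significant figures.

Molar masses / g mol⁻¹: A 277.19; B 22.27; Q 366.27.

n(A) = 20600 / 277.19 = 74.32 mol
n(B) = 11.00×1000 / 22.27 = 493.9 mol
n/ν → A: 74.32, B: 123.5; A is limiting.
n(Q) = (1/1) × 74.32 = 74.32 mol
mass = 74.32 × 366.27 = 27220 g

27220 g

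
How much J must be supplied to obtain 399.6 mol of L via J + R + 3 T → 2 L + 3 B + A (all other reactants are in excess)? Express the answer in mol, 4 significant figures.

199.8 mol

n(L) = 399.6 mol
n(J) = (1/2) × 399.6 = 199.8 mol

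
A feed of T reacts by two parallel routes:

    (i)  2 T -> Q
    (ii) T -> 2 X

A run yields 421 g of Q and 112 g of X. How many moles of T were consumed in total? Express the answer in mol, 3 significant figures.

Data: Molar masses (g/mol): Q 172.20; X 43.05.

n(Q) = 421 / 172.20 = 2.445 mol
n(X) = 112 / 43.05 = 2.602 mol
n(T) via (i) = (2/1)×2.445 = 4.890 mol
n(T) via (ii) = (1/2)×2.602 = 1.301 mol
total n(T) = 4.890 + 1.301 = 6.191 mol

6.19 mol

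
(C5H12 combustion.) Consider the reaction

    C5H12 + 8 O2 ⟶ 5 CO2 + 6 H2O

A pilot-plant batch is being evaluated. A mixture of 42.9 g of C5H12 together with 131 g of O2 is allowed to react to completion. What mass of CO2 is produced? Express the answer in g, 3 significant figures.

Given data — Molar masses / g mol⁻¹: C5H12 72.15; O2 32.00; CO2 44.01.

n(C5H12) = 42.90 / 72.15 = 0.5946 mol
n(O2) = 131.0 / 32.00 = 4.094 mol
n/ν for C5H12 = 0.5946/1 = 0.5946
n/ν for O2 = 4.094/8 = 0.5118
Smallest n/ν is O2 → limiting reagent.
n(CO2) = (5/8) × 4.094 = 2.559 mol
mass = 2.559 × 44.01 = 112.6 g

113 g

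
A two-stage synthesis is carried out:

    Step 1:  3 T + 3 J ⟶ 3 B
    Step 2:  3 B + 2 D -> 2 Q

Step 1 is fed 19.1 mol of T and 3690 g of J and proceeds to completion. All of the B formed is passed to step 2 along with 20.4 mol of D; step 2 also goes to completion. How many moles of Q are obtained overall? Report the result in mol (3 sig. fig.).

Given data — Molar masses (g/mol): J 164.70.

Step 1:
n(T) = 19.10 mol
n(J) = 3690 / 164.70 = 22.40 mol
n/ν → T: 6.367, J: 7.467; T is limiting.
n(B) produced = (3/3) × 19.10 = 19.10 mol
Step 2:
n(B) available = 19.10 mol
n(D) = 20.40 mol
n/ν → B: 6.367, D: 10.20; B is limiting.
n(Q) = (2/3) × 19.10 = 12.73 mol

12.7 mol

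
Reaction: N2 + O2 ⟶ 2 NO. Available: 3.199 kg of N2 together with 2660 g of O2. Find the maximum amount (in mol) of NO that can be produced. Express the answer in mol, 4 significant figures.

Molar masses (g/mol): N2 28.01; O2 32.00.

166.3 mol

n(N2) = 3.199×1000 / 28.01 = 114.2 mol
n(O2) = 2660 / 32.00 = 83.13 mol
n/ν → N2: 114.2, O2: 83.13; O2 is limiting.
n(NO) = (2/1) × 83.13 = 166.3 mol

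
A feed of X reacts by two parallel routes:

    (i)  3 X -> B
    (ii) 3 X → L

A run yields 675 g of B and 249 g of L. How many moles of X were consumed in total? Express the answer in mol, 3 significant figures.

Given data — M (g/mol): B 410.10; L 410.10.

6.76 mol

n(B) = 675 / 410.10 = 1.646 mol
n(L) = 249 / 410.10 = 0.6072 mol
n(X) via (i) = (3/1)×1.646 = 4.938 mol
n(X) via (ii) = (3/1)×0.6072 = 1.822 mol
total n(X) = 4.938 + 1.822 = 6.760 mol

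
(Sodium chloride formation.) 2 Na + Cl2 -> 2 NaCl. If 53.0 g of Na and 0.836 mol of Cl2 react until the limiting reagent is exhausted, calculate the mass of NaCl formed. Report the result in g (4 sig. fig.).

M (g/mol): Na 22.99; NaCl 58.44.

n(Na) = 53.00 / 22.99 = 2.305 mol
n(Cl2) = 0.8360 mol
n/ν for Na = 2.305/2 = 1.153
n/ν for Cl2 = 0.8360/1 = 0.8360
Smallest n/ν is Cl2 → limiting reagent.
n(NaCl) = (2/1) × 0.8360 = 1.672 mol
mass = 1.672 × 58.44 = 97.71 g

97.71 g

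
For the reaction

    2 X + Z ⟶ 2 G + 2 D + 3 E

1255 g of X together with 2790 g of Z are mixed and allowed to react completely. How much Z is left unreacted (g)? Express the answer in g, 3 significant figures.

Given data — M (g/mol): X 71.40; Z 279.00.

338 g

n(X) = 1255 / 71.40 = 17.58 mol
n(Z) = 2790 / 279.00 = 10.00 mol
n/ν for X = 17.58/2 = 8.790
n/ν for Z = 10.00/1 = 10.00
Smallest n/ν is X → limiting reagent.
Z consumed = (1/2) × 17.58 = 8.790 mol
Z remaining = 10.00 − 8.790 = 1.210 mol
mass = 1.210 × 279.00 = 337.6 g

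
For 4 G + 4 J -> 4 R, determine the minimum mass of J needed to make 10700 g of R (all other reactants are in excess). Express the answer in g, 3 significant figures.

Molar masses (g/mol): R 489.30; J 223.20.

n(R) = 10700 / 489.30 = 21.87 mol
n(J) = (4/4) × 21.87 = 21.87 mol
mass = 21.87 × 223.20 = 4881 g

4880 g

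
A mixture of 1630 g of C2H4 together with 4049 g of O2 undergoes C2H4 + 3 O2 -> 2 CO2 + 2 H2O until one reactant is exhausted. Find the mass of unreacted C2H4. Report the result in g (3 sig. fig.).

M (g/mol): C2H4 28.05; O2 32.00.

447 g

n(C2H4) = 1630 / 28.05 = 58.11 mol
n(O2) = 4049 / 32.00 = 126.5 mol
n/ν → C2H4: 58.11, O2: 42.17; O2 is limiting.
C2H4 consumed = (1/3) × 126.5 = 42.17 mol
C2H4 remaining = 58.11 − 42.17 = 15.94 mol
mass = 15.94 × 28.05 = 447.1 g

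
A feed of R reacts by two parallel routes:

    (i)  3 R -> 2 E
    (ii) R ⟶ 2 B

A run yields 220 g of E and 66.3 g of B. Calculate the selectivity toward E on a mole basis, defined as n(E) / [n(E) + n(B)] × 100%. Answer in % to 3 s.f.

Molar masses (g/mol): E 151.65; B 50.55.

52.5 %

n(E) = 220 / 151.65 = 1.451 mol
n(B) = 66.3 / 50.55 = 1.312 mol
selectivity = 1.451/(1.451+1.312) × 100 = 52.52 %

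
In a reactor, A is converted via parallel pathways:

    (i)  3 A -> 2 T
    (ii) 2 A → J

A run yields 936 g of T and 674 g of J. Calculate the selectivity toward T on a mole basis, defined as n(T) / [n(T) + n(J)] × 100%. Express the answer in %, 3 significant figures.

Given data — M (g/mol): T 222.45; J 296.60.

n(T) = 936 / 222.45 = 4.208 mol
n(J) = 674 / 296.60 = 2.272 mol
selectivity = 4.208/(4.208+2.272) × 100 = 64.94 %

64.9 %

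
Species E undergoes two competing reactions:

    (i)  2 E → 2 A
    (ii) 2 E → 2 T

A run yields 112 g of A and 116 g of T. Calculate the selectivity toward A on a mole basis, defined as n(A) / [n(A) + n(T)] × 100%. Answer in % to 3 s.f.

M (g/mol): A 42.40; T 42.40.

49.1 %

n(A) = 112 / 42.40 = 2.642 mol
n(T) = 116 / 42.40 = 2.736 mol
selectivity = 2.642/(2.642+2.736) × 100 = 49.13 %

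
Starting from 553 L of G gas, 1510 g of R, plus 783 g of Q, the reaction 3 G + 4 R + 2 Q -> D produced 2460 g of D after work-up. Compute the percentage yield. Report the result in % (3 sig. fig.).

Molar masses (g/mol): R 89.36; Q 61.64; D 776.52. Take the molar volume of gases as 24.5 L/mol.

n(G) = 553.0 / 24.5 = 22.57 mol
n(R) = 1510 / 89.36 = 16.90 mol
n(Q) = 783.0 / 61.64 = 12.70 mol
n/ν → G: 7.523, R: 4.225, Q: 6.350; R is limiting.
theoretical n(D) = (1/4) × 16.90 = 4.225 mol → 3281 g
% yield = 2460 / 3281 × 100 = 74.98 %

75.0 %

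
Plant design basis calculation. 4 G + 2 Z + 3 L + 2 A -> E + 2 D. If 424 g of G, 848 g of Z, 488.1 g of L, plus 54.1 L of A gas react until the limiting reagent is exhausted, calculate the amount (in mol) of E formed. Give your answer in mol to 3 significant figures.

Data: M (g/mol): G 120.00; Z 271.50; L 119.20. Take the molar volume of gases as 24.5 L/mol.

0.883 mol

n(G) = 424.0 / 120.00 = 3.533 mol
n(Z) = 848.0 / 271.50 = 3.123 mol
n(L) = 488.1 / 119.20 = 4.095 mol
n(A) = 54.10 / 24.5 = 2.208 mol
n/ν → G: 0.8833, Z: 1.562, L: 1.365, A: 1.104; G is limiting.
n(E) = (1/4) × 3.533 = 0.8833 mol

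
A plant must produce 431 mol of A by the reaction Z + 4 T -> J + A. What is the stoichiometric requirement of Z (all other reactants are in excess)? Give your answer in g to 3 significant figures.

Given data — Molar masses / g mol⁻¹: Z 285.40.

123000 g

n(A) = 431.0 mol
n(Z) = (1/1) × 431.0 = 431.0 mol
mass = 431.0 × 285.40 = 123000 g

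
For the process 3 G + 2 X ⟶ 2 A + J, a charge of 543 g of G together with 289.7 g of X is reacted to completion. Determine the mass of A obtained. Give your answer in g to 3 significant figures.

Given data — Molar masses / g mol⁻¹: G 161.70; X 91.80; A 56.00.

125 g

n(G) = 543.0 / 161.70 = 3.358 mol
n(X) = 289.7 / 91.80 = 3.156 mol
n/ν → G: 1.119, X: 1.578; G is limiting.
n(A) = (2/3) × 3.358 = 2.239 mol
mass = 2.239 × 56.00 = 125.4 g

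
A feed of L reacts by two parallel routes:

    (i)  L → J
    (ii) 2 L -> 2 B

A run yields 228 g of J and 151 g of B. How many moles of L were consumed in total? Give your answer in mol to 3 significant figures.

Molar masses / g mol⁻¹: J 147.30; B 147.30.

n(J) = 228 / 147.30 = 1.548 mol
n(B) = 151 / 147.30 = 1.025 mol
n(L) via (i) = (1/1)×1.548 = 1.548 mol
n(L) via (ii) = (2/2)×1.025 = 1.025 mol
total n(L) = 1.548 + 1.025 = 2.573 mol

2.57 mol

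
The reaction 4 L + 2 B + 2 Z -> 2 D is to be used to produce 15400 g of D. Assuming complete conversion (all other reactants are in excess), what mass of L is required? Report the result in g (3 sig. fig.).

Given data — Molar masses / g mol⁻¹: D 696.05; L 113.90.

n(D) = 15400 / 696.05 = 22.12 mol
n(L) = (4/2) × 22.12 = 44.24 mol
mass = 44.24 × 113.90 = 5039 g

5040 g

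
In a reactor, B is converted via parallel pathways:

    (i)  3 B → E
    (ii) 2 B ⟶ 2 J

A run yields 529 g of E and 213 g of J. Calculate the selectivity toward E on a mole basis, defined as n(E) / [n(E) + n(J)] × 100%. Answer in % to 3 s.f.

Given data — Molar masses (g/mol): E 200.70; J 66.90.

n(E) = 529 / 200.70 = 2.636 mol
n(J) = 213 / 66.90 = 3.184 mol
selectivity = 2.636/(2.636+3.184) × 100 = 45.29 %

45.3 %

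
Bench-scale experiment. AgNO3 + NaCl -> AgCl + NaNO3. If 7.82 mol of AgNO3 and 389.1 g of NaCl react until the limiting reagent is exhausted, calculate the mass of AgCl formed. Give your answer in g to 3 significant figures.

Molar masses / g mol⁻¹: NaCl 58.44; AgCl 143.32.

n(AgNO3) = 7.820 mol
n(NaCl) = 389.1 / 58.44 = 6.658 mol
n/ν for AgNO3 = 7.820/1 = 7.820
n/ν for NaCl = 6.658/1 = 6.658
Smallest n/ν is NaCl → limiting reagent.
n(AgCl) = (1/1) × 6.658 = 6.658 mol
mass = 6.658 × 143.32 = 954.2 g

954 g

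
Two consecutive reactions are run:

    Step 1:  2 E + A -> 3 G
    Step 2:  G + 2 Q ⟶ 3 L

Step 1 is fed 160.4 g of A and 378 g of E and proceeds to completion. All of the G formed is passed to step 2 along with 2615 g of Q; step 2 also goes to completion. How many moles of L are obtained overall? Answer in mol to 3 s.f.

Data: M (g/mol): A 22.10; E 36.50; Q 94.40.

Step 1:
n(A) = 160.4 / 22.10 = 7.258 mol
n(E) = 378.0 / 36.50 = 10.36 mol
n/ν for A = 7.258/1 = 7.258
n/ν for E = 10.36/2 = 5.180
Smallest n/ν is E → limiting reagent.
n(G) produced = (3/2) × 10.36 = 15.54 mol
Step 2:
n(G) available = 15.54 mol
n(Q) = 2615 / 94.40 = 27.70 mol
n/ν for G = 15.54/1 = 15.54
n/ν for Q = 27.70/2 = 13.85
Smallest n/ν is Q → limiting reagent.
n(L) = (3/2) × 27.70 = 41.55 mol

41.6 mol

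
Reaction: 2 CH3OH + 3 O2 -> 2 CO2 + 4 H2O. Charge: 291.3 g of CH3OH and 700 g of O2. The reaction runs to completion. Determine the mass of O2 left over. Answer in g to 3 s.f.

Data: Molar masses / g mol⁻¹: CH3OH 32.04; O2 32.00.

264 g

n(CH3OH) = 291.3 / 32.04 = 9.092 mol
n(O2) = 700.0 / 32.00 = 21.88 mol
n/ν for CH3OH = 9.092/2 = 4.546
n/ν for O2 = 21.88/3 = 7.293
Smallest n/ν is CH3OH → limiting reagent.
O2 consumed = (3/2) × 9.092 = 13.64 mol
O2 remaining = 21.88 − 13.64 = 8.240 mol
mass = 8.240 × 32.00 = 263.7 g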